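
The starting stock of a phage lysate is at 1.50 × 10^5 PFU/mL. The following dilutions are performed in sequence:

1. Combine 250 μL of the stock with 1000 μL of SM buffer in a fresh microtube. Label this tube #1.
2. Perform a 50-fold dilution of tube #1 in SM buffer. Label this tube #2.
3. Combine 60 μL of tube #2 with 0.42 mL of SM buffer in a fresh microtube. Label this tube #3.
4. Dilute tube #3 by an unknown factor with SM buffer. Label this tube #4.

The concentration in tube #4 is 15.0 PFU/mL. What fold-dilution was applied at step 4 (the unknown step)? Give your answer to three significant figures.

Step 1: 250 μL + 1000 μL = 1250 μL total → factor 1250/250 = 5
Step 2: 50-fold → factor 50
Step 3: 60 μL + 0.42 mL = 480 μL total → factor 480/60 = 8
Step 4: unknown factor x
Product of known-step factors = 2000
Overall factor = 1.50 × 10^5 PFU/mL / (15.0 PFU/mL) = 10000
x = 10000 / 2000 = 5.00

5.00-fold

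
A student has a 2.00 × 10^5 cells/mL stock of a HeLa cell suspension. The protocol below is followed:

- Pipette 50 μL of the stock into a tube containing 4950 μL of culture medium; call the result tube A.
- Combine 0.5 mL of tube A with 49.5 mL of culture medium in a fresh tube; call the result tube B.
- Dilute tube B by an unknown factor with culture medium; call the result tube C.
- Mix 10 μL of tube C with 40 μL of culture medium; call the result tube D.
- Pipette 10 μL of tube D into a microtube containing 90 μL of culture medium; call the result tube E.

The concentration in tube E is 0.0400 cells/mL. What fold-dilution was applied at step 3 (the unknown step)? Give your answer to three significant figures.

10.0-fold

Step 1: 50 μL + 4950 μL = 5000 μL total → factor 5000/50 = 100
Step 2: 0.5 mL + 49.5 mL = 50 mL total → factor 50/0.5 = 100
Step 3: unknown factor x
Step 4: 10 μL + 40 μL = 50 μL total → factor 50/10 = 5
Step 5: 10 μL + 90 μL = 100 μL total → factor 100/10 = 10
Product of known-step factors = 5 × 10^5
Overall factor = 2.00 × 10^5 cells/mL / (0.0400 cells/mL) = 5 × 10^6
x = 5 × 10^6 / 5 × 10^5 = 10.0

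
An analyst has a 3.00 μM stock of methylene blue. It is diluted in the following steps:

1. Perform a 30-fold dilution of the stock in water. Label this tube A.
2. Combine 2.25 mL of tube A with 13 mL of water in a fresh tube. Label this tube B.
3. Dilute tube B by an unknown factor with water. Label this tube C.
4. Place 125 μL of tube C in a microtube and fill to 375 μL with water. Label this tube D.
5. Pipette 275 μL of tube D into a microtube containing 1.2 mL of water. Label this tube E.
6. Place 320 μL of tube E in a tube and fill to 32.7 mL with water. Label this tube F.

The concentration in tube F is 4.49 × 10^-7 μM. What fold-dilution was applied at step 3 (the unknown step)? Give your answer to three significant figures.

20.0-fold

Step 1: 30-fold → factor 30
Step 2: 2.25 mL + 13 mL = 15.25 mL total → factor 15.25/2.25 = 6.7778
Step 3: unknown factor x
Step 4: 125 μL brought to 375 μL → factor 375/125 = 3
Step 5: 275 μL + 1.2 mL = 1475 μL total → factor 1475/275 = 5.3636
Step 6: 320 μL brought to 32.7 mL → factor 32700/320 = 102.19
Product of known-step factors = 3.3434 × 10^5
Overall factor = 3.00 μM / (4.49 × 10^-7 μM) = 6.6815 × 10^6
x = 6.6815 × 10^6 / 3.3434 × 10^5 = 20.0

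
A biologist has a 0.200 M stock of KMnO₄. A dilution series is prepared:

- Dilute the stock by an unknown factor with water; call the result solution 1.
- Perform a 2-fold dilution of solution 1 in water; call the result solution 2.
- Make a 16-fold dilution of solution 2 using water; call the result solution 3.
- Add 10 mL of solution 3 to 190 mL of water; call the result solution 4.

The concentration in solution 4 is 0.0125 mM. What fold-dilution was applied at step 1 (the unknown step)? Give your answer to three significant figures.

Step 1: unknown factor x
Step 2: 2-fold → factor 2
Step 3: 16-fold → factor 16
Step 4: 10 mL + 190 mL = 200 mL total → factor 200/10 = 20
Product of known-step factors = 640
Overall factor = 0.200 M / (0.0125 mM) = 16000
x = 16000 / 640 = 25.0

25.0-fold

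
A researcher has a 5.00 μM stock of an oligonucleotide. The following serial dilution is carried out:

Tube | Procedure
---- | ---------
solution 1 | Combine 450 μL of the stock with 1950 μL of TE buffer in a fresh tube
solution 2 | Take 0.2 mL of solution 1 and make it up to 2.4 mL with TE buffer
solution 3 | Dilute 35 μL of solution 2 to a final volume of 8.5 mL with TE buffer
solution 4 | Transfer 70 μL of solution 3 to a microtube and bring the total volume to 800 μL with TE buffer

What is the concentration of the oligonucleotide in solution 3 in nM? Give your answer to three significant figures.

0.322 nM

Step 1: 450 μL + 1950 μL = 2400 μL total → factor 2400/450 = 5.3333
Step 2: 0.2 mL brought to 2.4 mL → factor 2.4/0.2 = 12
Step 3: 35 μL brought to 8.5 mL → factor 8500/35 = 242.86
Dilution factor through solution 3 = 5.3333 × 12 × 242.86 = 15543
[solution 3] = 5.00 μM / 15543 = 0.0003217 μM = 0.322 nM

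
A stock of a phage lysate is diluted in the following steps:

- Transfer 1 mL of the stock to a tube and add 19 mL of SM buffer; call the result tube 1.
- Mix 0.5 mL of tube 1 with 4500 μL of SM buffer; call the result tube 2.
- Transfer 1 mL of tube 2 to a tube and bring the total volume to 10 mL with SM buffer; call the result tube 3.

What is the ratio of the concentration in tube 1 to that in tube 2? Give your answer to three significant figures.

Step 1: 1 mL + 19 mL = 20 mL total → factor 20/1 = 20
Step 2: 0.5 mL + 4500 μL = 5 mL total → factor 5/0.5 = 10
Dilution factor to tube 1 = 20; to tube 2 = 200
[tube 1]/[tube 2] = (factor to tube 2)/(factor to tube 1) = 200/20 = 10.0

10.0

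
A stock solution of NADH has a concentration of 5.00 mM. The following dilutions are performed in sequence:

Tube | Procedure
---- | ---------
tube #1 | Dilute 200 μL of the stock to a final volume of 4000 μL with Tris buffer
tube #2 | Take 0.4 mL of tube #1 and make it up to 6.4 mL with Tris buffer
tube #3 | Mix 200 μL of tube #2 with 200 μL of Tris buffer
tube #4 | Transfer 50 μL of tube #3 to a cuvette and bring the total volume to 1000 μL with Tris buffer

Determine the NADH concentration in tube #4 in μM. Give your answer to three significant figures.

0.391 μM

Step 1: 200 μL brought to 4000 μL → factor 4000/200 = 20
Step 2: 0.4 mL brought to 6.4 mL → factor 6.4/0.4 = 16
Step 3: 200 μL + 200 μL = 400 μL total → factor 400/200 = 2
Step 4: 50 μL brought to 1000 μL → factor 1000/50 = 20
Overall dilution factor = 20 × 16 × 2 × 20 = 12800
Final = 5.00 mM / 12800 = 0.0003906 mM = 0.391 μM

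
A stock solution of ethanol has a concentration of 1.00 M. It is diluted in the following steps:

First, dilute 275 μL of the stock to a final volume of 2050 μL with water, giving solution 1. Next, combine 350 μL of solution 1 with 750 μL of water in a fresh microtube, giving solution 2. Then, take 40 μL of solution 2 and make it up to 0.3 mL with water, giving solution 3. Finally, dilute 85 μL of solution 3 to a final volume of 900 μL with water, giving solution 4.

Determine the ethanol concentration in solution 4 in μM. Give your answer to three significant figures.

Step 1: 275 μL brought to 2050 μL → factor 2050/275 = 7.4545
Step 2: 350 μL + 750 μL = 1100 μL total → factor 1100/350 = 3.1429
Step 3: 40 μL brought to 0.3 mL → factor 300/40 = 7.5
Step 4: 85 μL brought to 900 μL → factor 900/85 = 10.588
Overall dilution factor = 7.4545 × 3.1429 × 7.5 × 10.588 = 1860.5
Final = 1.00 M / 1860.5 = 0.0005375 M = 537 μM

537 μM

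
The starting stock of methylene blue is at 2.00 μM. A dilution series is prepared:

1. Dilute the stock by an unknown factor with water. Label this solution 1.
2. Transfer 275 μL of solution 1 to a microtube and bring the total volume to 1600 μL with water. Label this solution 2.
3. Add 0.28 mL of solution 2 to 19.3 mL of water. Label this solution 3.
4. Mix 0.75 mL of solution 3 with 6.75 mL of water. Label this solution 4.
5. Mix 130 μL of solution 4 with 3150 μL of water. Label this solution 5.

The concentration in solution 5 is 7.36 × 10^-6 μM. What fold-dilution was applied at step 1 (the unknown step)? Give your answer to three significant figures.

Step 1: unknown factor x
Step 2: 275 μL brought to 1600 μL → factor 1600/275 = 5.8182
Step 3: 0.28 mL + 19.3 mL = 19.58 mL total → factor 19.58/0.28 = 69.929
Step 4: 0.75 mL + 6.75 mL = 7.5 mL total → factor 7.5/0.75 = 10
Step 5: 130 μL + 3150 μL = 3280 μL total → factor 3280/130 = 25.231
Product of known-step factors = 1.0265 × 10^5
Overall factor = 2.00 μM / (7.36 × 10^-6 μM) = 2.7174 × 10^5
x = 2.7174 × 10^5 / 1.0265 × 10^5 = 2.65

2.65-fold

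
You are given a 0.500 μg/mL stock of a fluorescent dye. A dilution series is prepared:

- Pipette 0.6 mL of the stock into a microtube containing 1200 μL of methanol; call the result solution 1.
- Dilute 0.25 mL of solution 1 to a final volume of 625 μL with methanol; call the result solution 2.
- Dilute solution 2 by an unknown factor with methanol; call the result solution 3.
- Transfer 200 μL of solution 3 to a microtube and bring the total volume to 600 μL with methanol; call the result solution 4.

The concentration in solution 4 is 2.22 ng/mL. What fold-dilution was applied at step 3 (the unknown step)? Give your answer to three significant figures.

Step 1: 0.6 mL + 1200 μL = 1.8 mL total → factor 1.8/0.6 = 3
Step 2: 0.25 mL brought to 625 μL → factor 0.625/0.25 = 2.5
Step 3: unknown factor x
Step 4: 200 μL brought to 600 μL → factor 600/200 = 3
Product of known-step factors = 22.5
Overall factor = 0.500 μg/mL / (2.22 ng/mL) = 225.23
x = 225.23 / 22.5 = 10.0

10.0-fold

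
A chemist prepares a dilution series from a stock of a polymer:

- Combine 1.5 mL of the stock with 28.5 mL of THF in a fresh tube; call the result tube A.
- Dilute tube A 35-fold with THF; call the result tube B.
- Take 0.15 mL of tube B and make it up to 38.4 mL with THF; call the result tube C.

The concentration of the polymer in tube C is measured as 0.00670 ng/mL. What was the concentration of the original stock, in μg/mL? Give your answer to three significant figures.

1.20 μg/mL

Step 1: 1.5 mL + 28.5 mL = 30 mL total → factor 30/1.5 = 20
Step 2: 35-fold → factor 35
Step 3: 0.15 mL brought to 38.4 mL → factor 38.4/0.15 = 256
Overall dilution factor = 20 × 35 × 256 = 1.792 × 10^5
Stock = 0.00670 ng/mL × 1.792 × 10^5 = 1201 ng/mL = 1.20 μg/mL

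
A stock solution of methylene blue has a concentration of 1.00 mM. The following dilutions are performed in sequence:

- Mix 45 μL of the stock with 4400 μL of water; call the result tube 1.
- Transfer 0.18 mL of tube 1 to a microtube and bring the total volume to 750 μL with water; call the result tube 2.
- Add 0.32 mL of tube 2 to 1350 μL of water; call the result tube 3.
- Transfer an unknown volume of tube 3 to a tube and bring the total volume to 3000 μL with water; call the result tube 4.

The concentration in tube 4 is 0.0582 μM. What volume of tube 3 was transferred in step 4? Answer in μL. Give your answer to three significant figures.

Step 1: 45 μL + 4400 μL = 4445 μL total → factor 4445/45 = 98.778
Step 2: 0.18 mL brought to 750 μL → factor 0.75/0.18 = 4.1667
Step 3: 0.32 mL + 1350 μL = 1.67 mL total → factor 1.67/0.32 = 5.2188
Step 4: v brought to 3000 μL → factor = 3000 μL/v
Product of known-step factors = 2147.9
Overall factor = 1.00 mM / (0.0582 μM) = 17182
Step-4 factor = 17182 / 2147.9 = 7.9995
v = 3000 μL / 7.9995 = 375 μL

375 μL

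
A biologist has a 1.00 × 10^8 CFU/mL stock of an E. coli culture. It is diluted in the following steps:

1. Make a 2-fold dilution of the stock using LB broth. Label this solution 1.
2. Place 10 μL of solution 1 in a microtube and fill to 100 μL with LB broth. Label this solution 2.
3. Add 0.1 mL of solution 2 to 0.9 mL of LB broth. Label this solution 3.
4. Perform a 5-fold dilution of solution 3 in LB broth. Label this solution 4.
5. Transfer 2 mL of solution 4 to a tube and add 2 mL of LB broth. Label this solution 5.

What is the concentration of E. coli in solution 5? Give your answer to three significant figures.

5.00 × 10^4 CFU/mL

Step 1: 2-fold → factor 2
Step 2: 10 μL brought to 100 μL → factor 100/10 = 10
Step 3: 0.1 mL + 0.9 mL = 1 mL total → factor 1/0.1 = 10
Step 4: 5-fold → factor 5
Step 5: 2 mL + 2 mL = 4 mL total → factor 4/2 = 2
Overall dilution factor = 2 × 10 × 10 × 5 × 2 = 2000
Final = 1.00 × 10^8 CFU/mL / 2000 = 5.00 × 10^4 CFU/mL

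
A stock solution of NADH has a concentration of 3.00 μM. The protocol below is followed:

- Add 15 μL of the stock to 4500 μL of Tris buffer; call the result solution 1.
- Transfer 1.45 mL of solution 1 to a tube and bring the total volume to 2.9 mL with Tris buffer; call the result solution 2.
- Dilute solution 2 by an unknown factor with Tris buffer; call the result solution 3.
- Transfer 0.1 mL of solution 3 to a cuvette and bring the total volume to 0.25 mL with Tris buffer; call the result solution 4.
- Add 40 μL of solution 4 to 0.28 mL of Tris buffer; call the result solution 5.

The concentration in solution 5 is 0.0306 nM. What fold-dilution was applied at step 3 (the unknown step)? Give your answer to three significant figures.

8.14-fold

Step 1: 15 μL + 4500 μL = 4515 μL total → factor 4515/15 = 301
Step 2: 1.45 mL brought to 2.9 mL → factor 2.9/1.45 = 2
Step 3: unknown factor x
Step 4: 0.1 mL brought to 0.25 mL → factor 0.25/0.1 = 2.5
Step 5: 40 μL + 0.28 mL = 320 μL total → factor 320/40 = 8
Product of known-step factors = 12040
Overall factor = 3.00 μM / (0.0306 nM) = 98039
x = 98039 / 12040 = 8.14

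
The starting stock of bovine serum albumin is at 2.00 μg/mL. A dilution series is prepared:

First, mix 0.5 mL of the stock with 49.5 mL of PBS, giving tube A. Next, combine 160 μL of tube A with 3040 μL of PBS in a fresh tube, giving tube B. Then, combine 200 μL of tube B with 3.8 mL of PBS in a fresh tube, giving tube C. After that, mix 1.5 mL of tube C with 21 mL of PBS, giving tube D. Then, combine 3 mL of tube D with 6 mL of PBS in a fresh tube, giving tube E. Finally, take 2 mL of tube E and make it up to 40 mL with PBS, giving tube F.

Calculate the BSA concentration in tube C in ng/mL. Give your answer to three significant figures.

Step 1: 0.5 mL + 49.5 mL = 50 mL total → factor 50/0.5 = 100
Step 2: 160 μL + 3040 μL = 3200 μL total → factor 3200/160 = 20
Step 3: 200 μL + 3.8 mL = 4000 μL total → factor 4000/200 = 20
Dilution factor through tube C = 100 × 20 × 20 = 40000
[tube C] = 2.00 μg/mL / 40000 = 5.000 × 10^-5 μg/mL = 0.0500 ng/mL

0.0500 ng/mL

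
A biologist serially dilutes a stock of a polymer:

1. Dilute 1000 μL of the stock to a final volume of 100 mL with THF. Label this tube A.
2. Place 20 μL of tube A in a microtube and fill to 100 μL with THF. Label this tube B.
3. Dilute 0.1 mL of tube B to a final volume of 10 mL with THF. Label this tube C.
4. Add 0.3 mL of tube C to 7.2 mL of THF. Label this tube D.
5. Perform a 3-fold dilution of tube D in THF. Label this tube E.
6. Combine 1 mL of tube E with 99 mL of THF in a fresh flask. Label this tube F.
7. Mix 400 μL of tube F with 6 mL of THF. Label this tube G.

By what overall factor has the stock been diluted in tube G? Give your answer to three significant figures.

6.00 × 10^9

Step 1: 1000 μL brought to 100 mL → factor 1 × 10^5/1000 = 100
Step 2: 20 μL brought to 100 μL → factor 100/20 = 5
Step 3: 0.1 mL brought to 10 mL → factor 10/0.1 = 100
Step 4: 0.3 mL + 7.2 mL = 7.5 mL total → factor 7.5/0.3 = 25
Step 5: 3-fold → factor 3
Step 6: 1 mL + 99 mL = 100 mL total → factor 100/1 = 100
Step 7: 400 μL + 6 mL = 6400 μL total → factor 6400/400 = 16
Overall dilution factor = 100 × 5 × 100 × 25 × 3 × 100 × 16 = 6 × 10^9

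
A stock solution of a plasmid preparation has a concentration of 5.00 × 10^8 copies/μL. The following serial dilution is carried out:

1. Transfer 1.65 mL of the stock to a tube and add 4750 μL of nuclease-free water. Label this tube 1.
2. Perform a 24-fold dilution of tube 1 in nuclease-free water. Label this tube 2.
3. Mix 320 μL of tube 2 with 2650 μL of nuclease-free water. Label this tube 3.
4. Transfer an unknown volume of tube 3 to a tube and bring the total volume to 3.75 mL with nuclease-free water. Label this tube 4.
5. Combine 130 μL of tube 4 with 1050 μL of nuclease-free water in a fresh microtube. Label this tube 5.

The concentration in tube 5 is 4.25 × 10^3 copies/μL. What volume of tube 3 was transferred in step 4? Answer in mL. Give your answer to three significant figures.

0.250 mL

Step 1: 1.65 mL + 4750 μL = 6.4 mL total → factor 6.4/1.65 = 3.8788
Step 2: 24-fold → factor 24
Step 3: 320 μL + 2650 μL = 2970 μL total → factor 2970/320 = 9.2812
Step 4: v brought to 3.75 mL → factor = 3.75 mL/v
Step 5: 130 μL + 1050 μL = 1180 μL total → factor 1180/130 = 9.0769
Product of known-step factors = 7842.5
Overall factor = 5.00 × 10^8 copies/μL / (4.25 × 10^3 copies/μL) = 1.1765 × 10^5
Step-4 factor = 1.1765 × 10^5 / 7842.5 = 15.001
v = 3.75 mL / 15.001 = 0.250 mL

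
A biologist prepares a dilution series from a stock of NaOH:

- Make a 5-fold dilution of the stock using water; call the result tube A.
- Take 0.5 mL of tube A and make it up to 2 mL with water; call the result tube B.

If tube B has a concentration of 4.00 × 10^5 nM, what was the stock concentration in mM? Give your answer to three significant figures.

8.00 mM

Step 1: 5-fold → factor 5
Step 2: 0.5 mL brought to 2 mL → factor 2/0.5 = 4
Overall dilution factor = 5 × 4 = 20
Stock = 4.00 × 10^5 nM × 20 = 8.000 × 10^6 nM = 8.00 mM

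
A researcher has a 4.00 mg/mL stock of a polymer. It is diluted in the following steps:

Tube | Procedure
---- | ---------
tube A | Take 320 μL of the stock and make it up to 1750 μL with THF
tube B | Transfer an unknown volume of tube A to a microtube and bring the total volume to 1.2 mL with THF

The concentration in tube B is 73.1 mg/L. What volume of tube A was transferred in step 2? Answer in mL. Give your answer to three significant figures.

0.120 mL

Step 1: 320 μL brought to 1750 μL → factor 1750/320 = 5.4688
Step 2: v brought to 1.2 mL → factor = 1.2 mL/v
Product of known-step factors = 5.4688
Overall factor = 4.00 mg/mL / (73.1 mg/L) = 54.72
Step-2 factor = 54.72 / 5.4688 = 10.006
v = 1.2 mL / 10.006 = 0.120 mL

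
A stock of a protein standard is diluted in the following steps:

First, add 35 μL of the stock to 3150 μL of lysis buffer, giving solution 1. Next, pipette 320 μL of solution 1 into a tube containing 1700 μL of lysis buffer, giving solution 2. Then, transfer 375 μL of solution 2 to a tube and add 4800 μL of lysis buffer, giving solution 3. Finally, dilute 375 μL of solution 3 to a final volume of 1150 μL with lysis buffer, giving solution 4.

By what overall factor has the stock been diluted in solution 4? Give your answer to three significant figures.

Step 1: 35 μL + 3150 μL = 3185 μL total → factor 3185/35 = 91
Step 2: 320 μL + 1700 μL = 2020 μL total → factor 2020/320 = 6.3125
Step 3: 375 μL + 4800 μL = 5175 μL total → factor 5175/375 = 13.8
Step 4: 375 μL brought to 1150 μL → factor 1150/375 = 3.0667
Overall dilution factor = 91 × 6.3125 × 13.8 × 3.0667 = 24310

2.43 × 10^4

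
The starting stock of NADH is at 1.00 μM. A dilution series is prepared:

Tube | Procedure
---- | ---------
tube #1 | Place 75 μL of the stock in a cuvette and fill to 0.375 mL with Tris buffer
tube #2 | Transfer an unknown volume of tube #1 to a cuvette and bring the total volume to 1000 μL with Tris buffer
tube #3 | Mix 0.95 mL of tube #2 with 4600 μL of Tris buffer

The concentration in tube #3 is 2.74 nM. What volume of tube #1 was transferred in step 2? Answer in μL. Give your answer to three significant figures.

Step 1: 75 μL brought to 0.375 mL → factor 375/75 = 5
Step 2: v brought to 1000 μL → factor = 1000 μL/v
Step 3: 0.95 mL + 4600 μL = 5.55 mL total → factor 5.55/0.95 = 5.8421
Product of known-step factors = 29.211
Overall factor = 1.00 μM / (2.74 nM) = 364.96
Step-2 factor = 364.96 / 29.211 = 12.494
v = 1000 μL / 12.494 = 80.0 μL

80.0 μL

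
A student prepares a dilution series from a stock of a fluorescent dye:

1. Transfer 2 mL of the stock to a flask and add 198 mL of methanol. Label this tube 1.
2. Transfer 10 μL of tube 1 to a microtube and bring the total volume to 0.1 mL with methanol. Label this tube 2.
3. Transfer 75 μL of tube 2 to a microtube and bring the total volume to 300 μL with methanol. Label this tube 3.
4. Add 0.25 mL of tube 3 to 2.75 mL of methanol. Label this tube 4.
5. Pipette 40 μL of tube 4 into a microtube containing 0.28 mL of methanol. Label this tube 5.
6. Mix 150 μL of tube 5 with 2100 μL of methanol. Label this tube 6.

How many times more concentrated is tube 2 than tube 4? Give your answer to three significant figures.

48.0

Step 1: 2 mL + 198 mL = 200 mL total → factor 200/2 = 100
Step 2: 10 μL brought to 0.1 mL → factor 100/10 = 10
Step 3: 75 μL brought to 300 μL → factor 300/75 = 4
Step 4: 0.25 mL + 2.75 mL = 3 mL total → factor 3/0.25 = 12
Dilution factor to tube 2 = 1000; to tube 4 = 48000
[tube 2]/[tube 4] = (factor to tube 4)/(factor to tube 2) = 48000/1000 = 48.0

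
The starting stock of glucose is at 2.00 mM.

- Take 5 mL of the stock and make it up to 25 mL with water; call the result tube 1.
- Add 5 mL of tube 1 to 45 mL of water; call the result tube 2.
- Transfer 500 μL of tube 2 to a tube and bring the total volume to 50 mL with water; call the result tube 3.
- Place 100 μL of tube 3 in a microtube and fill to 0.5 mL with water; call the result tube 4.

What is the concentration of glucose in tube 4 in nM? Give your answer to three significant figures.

Step 1: 5 mL brought to 25 mL → factor 25/5 = 5
Step 2: 5 mL + 45 mL = 50 mL total → factor 50/5 = 10
Step 3: 500 μL brought to 50 mL → factor 50000/500 = 100
Step 4: 100 μL brought to 0.5 mL → factor 500/100 = 5
Overall dilution factor = 5 × 10 × 100 × 5 = 25000
Final = 2.00 mM / 25000 = 8.000 × 10^-5 mM = 80.0 nM

80.0 nM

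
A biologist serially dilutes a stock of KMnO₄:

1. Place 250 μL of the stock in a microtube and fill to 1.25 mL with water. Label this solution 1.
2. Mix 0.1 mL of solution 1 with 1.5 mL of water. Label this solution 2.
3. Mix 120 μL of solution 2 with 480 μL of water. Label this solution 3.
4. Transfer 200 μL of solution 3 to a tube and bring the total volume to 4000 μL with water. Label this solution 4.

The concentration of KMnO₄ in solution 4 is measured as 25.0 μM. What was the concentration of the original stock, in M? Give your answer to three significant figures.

0.200 M

Step 1: 250 μL brought to 1.25 mL → factor 1250/250 = 5
Step 2: 0.1 mL + 1.5 mL = 1.6 mL total → factor 1.6/0.1 = 16
Step 3: 120 μL + 480 μL = 600 μL total → factor 600/120 = 5
Step 4: 200 μL brought to 4000 μL → factor 4000/200 = 20
Overall dilution factor = 5 × 16 × 5 × 20 = 8000
Stock = 25.0 μM × 8000 = 2.000 × 10^5 μM = 0.200 M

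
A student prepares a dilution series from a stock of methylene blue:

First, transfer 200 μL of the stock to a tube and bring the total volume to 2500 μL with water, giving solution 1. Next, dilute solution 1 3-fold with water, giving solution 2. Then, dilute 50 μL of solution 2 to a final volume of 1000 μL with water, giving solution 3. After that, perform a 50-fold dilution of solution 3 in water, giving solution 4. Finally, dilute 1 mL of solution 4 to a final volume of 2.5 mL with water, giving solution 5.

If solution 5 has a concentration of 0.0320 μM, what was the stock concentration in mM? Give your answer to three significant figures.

Step 1: 200 μL brought to 2500 μL → factor 2500/200 = 12.5
Step 2: 3-fold → factor 3
Step 3: 50 μL brought to 1000 μL → factor 1000/50 = 20
Step 4: 50-fold → factor 50
Step 5: 1 mL brought to 2.5 mL → factor 2.5/1 = 2.5
Overall dilution factor = 12.5 × 3 × 20 × 50 × 2.5 = 93750
Stock = 0.0320 μM × 93750 = 3000 μM = 3.00 mM

3.00 mM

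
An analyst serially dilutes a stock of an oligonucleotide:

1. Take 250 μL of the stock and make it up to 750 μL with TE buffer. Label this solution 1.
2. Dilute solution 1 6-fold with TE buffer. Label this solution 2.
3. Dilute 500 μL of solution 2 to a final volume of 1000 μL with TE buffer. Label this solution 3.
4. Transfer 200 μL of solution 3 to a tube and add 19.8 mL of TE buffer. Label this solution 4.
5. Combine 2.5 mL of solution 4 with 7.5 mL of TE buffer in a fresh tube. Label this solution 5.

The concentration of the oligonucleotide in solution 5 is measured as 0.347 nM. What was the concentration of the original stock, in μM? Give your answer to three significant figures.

Step 1: 250 μL brought to 750 μL → factor 750/250 = 3
Step 2: 6-fold → factor 6
Step 3: 500 μL brought to 1000 μL → factor 1000/500 = 2
Step 4: 200 μL + 19.8 mL = 20000 μL total → factor 20000/200 = 100
Step 5: 2.5 mL + 7.5 mL = 10 mL total → factor 10/2.5 = 4
Overall dilution factor = 3 × 6 × 2 × 100 × 4 = 14400
Stock = 0.347 nM × 14400 = 4997 nM = 5.00 μM

5.00 μM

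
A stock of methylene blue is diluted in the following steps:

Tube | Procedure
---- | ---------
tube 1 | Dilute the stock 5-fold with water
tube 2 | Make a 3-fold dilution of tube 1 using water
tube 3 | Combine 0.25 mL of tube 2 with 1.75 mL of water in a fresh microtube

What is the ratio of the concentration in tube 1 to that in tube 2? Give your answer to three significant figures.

3.00

Step 1: 5-fold → factor 5
Step 2: 3-fold → factor 3
Dilution factor to tube 1 = 5; to tube 2 = 15
[tube 1]/[tube 2] = (factor to tube 2)/(factor to tube 1) = 15/5 = 3.00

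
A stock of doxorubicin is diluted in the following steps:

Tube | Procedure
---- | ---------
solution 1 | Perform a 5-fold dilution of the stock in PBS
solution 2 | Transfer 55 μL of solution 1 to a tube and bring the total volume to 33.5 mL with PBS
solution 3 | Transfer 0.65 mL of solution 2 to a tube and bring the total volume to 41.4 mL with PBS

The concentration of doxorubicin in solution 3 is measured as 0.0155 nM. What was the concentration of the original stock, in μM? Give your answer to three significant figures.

Step 1: 5-fold → factor 5
Step 2: 55 μL brought to 33.5 mL → factor 33500/55 = 609.09
Step 3: 0.65 mL brought to 41.4 mL → factor 41.4/0.65 = 63.692
Overall dilution factor = 5 × 609.09 × 63.692 = 1.9397 × 10^5
Stock = 0.0155 nM × 1.9397 × 10^5 = 3007 nM = 3.01 μM

3.01 μM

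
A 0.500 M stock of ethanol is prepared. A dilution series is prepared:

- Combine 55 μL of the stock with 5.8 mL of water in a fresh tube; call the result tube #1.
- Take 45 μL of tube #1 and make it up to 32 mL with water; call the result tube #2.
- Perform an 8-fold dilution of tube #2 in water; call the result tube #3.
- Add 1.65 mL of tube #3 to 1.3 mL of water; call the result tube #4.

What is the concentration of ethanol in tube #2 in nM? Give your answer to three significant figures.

Step 1: 55 μL + 5.8 mL = 5855 μL total → factor 5855/55 = 106.45
Step 2: 45 μL brought to 32 mL → factor 32000/45 = 711.11
Dilution factor through tube #2 = 106.45 × 711.11 = 75701
[tube #2] = 0.500 M / 75701 = 6.605 × 10^-6 M = 6.60 × 10^3 nM

6.60 × 10^3 nM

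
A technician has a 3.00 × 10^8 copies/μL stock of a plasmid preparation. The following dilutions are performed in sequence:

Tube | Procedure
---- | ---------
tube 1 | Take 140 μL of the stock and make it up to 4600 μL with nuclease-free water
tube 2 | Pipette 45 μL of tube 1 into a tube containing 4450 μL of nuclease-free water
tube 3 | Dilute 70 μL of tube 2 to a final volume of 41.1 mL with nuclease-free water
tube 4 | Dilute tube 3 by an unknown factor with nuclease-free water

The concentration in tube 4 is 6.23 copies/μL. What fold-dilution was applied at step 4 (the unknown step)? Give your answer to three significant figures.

Step 1: 140 μL brought to 4600 μL → factor 4600/140 = 32.857
Step 2: 45 μL + 4450 μL = 4495 μL total → factor 4495/45 = 99.889
Step 3: 70 μL brought to 41.1 mL → factor 41100/70 = 587.14
Step 4: unknown factor x
Product of known-step factors = 1.927 × 10^6
Overall factor = 3.00 × 10^8 copies/μL / (6.23 copies/μL) = 4.8154 × 10^7
x = 4.8154 × 10^7 / 1.927 × 10^6 = 25.0

25.0-fold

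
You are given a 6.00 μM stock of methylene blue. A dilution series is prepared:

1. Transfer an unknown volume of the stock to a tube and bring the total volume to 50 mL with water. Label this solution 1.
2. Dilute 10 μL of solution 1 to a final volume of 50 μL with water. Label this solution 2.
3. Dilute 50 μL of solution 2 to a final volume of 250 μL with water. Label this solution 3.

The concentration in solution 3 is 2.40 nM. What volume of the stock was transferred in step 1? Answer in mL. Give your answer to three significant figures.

Step 1: v brought to 50 mL → factor = 50 mL/v
Step 2: 10 μL brought to 50 μL → factor 50/10 = 5
Step 3: 50 μL brought to 250 μL → factor 250/50 = 5
Product of known-step factors = 25
Overall factor = 6.00 μM / (2.40 nM) = 2500
Step-1 factor = 2500 / 25 = 100
v = 50 mL / 100 = 0.500 mL

0.500 mL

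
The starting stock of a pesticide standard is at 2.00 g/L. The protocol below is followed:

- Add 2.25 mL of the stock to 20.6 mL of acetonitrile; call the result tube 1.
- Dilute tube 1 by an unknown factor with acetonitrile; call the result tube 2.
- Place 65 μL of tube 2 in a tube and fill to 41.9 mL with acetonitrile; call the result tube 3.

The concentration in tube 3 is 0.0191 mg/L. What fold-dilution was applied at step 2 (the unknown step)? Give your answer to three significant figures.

Step 1: 2.25 mL + 20.6 mL = 22.85 mL total → factor 22.85/2.25 = 10.156
Step 2: unknown factor x
Step 3: 65 μL brought to 41.9 mL → factor 41900/65 = 644.62
Product of known-step factors = 6546.4
Overall factor = 2.00 g/L / (0.0191 mg/L) = 1.0471 × 10^5
x = 1.0471 × 10^5 / 6546.4 = 16.0

16.0-fold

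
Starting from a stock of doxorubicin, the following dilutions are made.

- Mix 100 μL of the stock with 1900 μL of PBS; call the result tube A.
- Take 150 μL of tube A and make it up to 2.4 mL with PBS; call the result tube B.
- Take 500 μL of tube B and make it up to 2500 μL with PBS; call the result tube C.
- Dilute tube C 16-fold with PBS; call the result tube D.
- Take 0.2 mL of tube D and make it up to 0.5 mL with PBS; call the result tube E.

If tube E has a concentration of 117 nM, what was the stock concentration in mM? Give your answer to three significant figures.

7.49 mM

Step 1: 100 μL + 1900 μL = 2000 μL total → factor 2000/100 = 20
Step 2: 150 μL brought to 2.4 mL → factor 2400/150 = 16
Step 3: 500 μL brought to 2500 μL → factor 2500/500 = 5
Step 4: 16-fold → factor 16
Step 5: 0.2 mL brought to 0.5 mL → factor 0.5/0.2 = 2.5
Overall dilution factor = 20 × 16 × 5 × 16 × 2.5 = 64000
Stock = 117 nM × 64000 = 7.488 × 10^6 nM = 7.49 mM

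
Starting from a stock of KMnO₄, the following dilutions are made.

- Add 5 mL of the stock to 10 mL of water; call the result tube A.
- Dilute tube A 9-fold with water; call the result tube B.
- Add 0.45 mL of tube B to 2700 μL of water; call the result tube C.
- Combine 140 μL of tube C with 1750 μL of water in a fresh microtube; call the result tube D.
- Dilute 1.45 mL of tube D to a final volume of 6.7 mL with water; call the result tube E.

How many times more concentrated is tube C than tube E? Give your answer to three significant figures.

62.4

Step 1: 5 mL + 10 mL = 15 mL total → factor 15/5 = 3
Step 2: 9-fold → factor 9
Step 3: 0.45 mL + 2700 μL = 3.15 mL total → factor 3.15/0.45 = 7
Step 4: 140 μL + 1750 μL = 1890 μL total → factor 1890/140 = 13.5
Step 5: 1.45 mL brought to 6.7 mL → factor 6.7/1.45 = 4.6207
Dilution factor to tube C = 189; to tube E = 11790
[tube C]/[tube E] = (factor to tube E)/(factor to tube C) = 11790/189 = 62.4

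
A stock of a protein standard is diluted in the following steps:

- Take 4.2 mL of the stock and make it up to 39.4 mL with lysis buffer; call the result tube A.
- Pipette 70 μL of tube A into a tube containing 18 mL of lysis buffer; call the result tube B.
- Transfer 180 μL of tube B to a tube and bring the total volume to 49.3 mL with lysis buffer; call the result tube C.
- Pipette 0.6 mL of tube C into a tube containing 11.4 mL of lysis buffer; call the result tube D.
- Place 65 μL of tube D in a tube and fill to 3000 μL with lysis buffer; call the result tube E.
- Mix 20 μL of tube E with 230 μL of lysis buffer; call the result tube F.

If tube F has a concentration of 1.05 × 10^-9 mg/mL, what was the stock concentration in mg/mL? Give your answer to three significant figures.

8.04 mg/mL

Step 1: 4.2 mL brought to 39.4 mL → factor 39.4/4.2 = 9.381
Step 2: 70 μL + 18 mL = 18070 μL total → factor 18070/70 = 258.14
Step 3: 180 μL brought to 49.3 mL → factor 49300/180 = 273.89
Step 4: 0.6 mL + 11.4 mL = 12 mL total → factor 12/0.6 = 20
Step 5: 65 μL brought to 3000 μL → factor 3000/65 = 46.154
Step 6: 20 μL + 230 μL = 250 μL total → factor 250/20 = 12.5
Overall dilution factor = 9.381 × 258.14 × 273.89 × 20 × 46.154 × 12.5 = 7.653 × 10^9
Stock = 1.05 × 10^-9 mg/mL × 7.653 × 10^9 = 8.04 mg/mL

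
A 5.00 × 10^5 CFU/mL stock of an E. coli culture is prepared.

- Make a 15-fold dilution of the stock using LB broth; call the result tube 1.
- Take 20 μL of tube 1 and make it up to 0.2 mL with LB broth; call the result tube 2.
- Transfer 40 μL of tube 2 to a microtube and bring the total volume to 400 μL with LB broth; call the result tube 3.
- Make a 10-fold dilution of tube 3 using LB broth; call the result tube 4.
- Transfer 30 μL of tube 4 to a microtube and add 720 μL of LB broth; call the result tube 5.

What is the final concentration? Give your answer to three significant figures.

1.33 CFU/mL

Step 1: 15-fold → factor 15
Step 2: 20 μL brought to 0.2 mL → factor 200/20 = 10
Step 3: 40 μL brought to 400 μL → factor 400/40 = 10
Step 4: 10-fold → factor 10
Step 5: 30 μL + 720 μL = 750 μL total → factor 750/30 = 25
Overall dilution factor = 15 × 10 × 10 × 10 × 25 = 3.75 × 10^5
Final = 5.00 × 10^5 CFU/mL / 3.75 × 10^5 = 1.33 CFU/mL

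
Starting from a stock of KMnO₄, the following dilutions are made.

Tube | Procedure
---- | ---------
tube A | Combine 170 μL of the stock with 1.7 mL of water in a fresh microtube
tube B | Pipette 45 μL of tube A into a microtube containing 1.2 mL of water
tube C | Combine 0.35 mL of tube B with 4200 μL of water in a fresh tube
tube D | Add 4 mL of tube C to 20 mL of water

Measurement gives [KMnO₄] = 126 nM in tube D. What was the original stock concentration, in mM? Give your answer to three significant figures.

2.99 mM

Step 1: 170 μL + 1.7 mL = 1870 μL total → factor 1870/170 = 11
Step 2: 45 μL + 1.2 mL = 1245 μL total → factor 1245/45 = 27.667
Step 3: 0.35 mL + 4200 μL = 4.55 mL total → factor 4.55/0.35 = 13
Step 4: 4 mL + 20 mL = 24 mL total → factor 24/4 = 6
Overall dilution factor = 11 × 27.667 × 13 × 6 = 23738
Stock = 126 nM × 23738 = 2.991 × 10^6 nM = 2.99 mM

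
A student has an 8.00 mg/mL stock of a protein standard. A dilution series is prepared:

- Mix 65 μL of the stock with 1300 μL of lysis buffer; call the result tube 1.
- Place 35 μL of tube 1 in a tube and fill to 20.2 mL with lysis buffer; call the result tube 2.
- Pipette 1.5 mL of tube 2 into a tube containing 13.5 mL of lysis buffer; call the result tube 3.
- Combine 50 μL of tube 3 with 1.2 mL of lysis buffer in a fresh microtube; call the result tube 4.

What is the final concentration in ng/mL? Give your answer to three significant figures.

2.64 ng/mL

Step 1: 65 μL + 1300 μL = 1365 μL total → factor 1365/65 = 21
Step 2: 35 μL brought to 20.2 mL → factor 20200/35 = 577.14
Step 3: 1.5 mL + 13.5 mL = 15 mL total → factor 15/1.5 = 10
Step 4: 50 μL + 1.2 mL = 1250 μL total → factor 1250/50 = 25
Overall dilution factor = 21 × 577.14 × 10 × 25 = 3.03 × 10^6
Final = 8.00 mg/mL / 3.03 × 10^6 = 2.640 × 10^-6 mg/mL = 2.64 ng/mL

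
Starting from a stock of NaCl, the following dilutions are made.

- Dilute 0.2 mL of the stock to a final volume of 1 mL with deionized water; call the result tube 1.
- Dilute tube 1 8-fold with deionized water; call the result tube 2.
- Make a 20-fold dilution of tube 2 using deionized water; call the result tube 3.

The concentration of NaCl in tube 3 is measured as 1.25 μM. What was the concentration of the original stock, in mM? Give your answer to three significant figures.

1.00 mM

Step 1: 0.2 mL brought to 1 mL → factor 1/0.2 = 5
Step 2: 8-fold → factor 8
Step 3: 20-fold → factor 20
Overall dilution factor = 5 × 8 × 20 = 800
Stock = 1.25 μM × 800 = 1000 μM = 1.00 mM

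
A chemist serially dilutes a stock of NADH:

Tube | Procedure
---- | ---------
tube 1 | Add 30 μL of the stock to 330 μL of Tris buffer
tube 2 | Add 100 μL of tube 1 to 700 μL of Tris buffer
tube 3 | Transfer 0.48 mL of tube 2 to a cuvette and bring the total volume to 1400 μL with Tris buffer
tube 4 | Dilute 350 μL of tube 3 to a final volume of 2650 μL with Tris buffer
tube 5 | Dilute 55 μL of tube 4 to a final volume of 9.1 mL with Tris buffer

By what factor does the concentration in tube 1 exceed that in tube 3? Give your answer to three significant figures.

Step 1: 30 μL + 330 μL = 360 μL total → factor 360/30 = 12
Step 2: 100 μL + 700 μL = 800 μL total → factor 800/100 = 8
Step 3: 0.48 mL brought to 1400 μL → factor 1.4/0.48 = 2.9167
Dilution factor to tube 1 = 12; to tube 3 = 280
[tube 1]/[tube 3] = (factor to tube 3)/(factor to tube 1) = 280/12 = 23.3

23.3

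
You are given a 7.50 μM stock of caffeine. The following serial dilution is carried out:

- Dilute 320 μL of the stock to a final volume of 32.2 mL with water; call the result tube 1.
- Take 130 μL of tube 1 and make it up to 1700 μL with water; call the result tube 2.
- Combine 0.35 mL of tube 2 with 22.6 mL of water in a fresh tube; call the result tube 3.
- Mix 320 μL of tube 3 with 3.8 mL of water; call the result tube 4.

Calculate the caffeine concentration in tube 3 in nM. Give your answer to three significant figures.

Step 1: 320 μL brought to 32.2 mL → factor 32200/320 = 100.62
Step 2: 130 μL brought to 1700 μL → factor 1700/130 = 13.077
Step 3: 0.35 mL + 22.6 mL = 22.95 mL total → factor 22.95/0.35 = 65.571
Dilution factor through tube 3 = 100.62 × 13.077 × 65.571 = 86283
[tube 3] = 7.50 μM / 86283 = 8.692 × 10^-5 μM = 0.0869 nM

0.0869 nM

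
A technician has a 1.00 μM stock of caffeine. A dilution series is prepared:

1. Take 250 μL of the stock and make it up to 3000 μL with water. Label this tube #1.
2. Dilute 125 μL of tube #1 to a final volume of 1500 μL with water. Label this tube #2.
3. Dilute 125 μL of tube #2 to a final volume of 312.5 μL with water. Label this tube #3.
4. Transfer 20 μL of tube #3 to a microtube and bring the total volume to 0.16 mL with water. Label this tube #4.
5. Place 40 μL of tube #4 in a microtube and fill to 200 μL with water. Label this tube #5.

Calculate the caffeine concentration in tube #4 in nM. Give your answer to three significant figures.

0.347 nM

Step 1: 250 μL brought to 3000 μL → factor 3000/250 = 12
Step 2: 125 μL brought to 1500 μL → factor 1500/125 = 12
Step 3: 125 μL brought to 312.5 μL → factor 312.5/125 = 2.5
Step 4: 20 μL brought to 0.16 mL → factor 160/20 = 8
Dilution factor through tube #4 = 12 × 12 × 2.5 × 8 = 2880
[tube #4] = 1.00 μM / 2880 = 0.0003472 μM = 0.347 nM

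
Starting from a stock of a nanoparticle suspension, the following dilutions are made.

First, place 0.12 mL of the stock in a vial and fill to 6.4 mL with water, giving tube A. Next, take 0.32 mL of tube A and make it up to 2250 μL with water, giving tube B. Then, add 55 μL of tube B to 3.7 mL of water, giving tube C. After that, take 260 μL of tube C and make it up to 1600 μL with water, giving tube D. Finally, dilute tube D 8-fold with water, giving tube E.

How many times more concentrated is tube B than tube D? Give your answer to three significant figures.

Step 1: 0.12 mL brought to 6.4 mL → factor 6.4/0.12 = 53.333
Step 2: 0.32 mL brought to 2250 μL → factor 2.25/0.32 = 7.0312
Step 3: 55 μL + 3.7 mL = 3755 μL total → factor 3755/55 = 68.273
Step 4: 260 μL brought to 1600 μL → factor 1600/260 = 6.1538
Dilution factor to tube B = 375; to tube D = 1.5755 × 10^5
[tube B]/[tube D] = (factor to tube D)/(factor to tube B) = 1.5755 × 10^5/375 = 420

420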